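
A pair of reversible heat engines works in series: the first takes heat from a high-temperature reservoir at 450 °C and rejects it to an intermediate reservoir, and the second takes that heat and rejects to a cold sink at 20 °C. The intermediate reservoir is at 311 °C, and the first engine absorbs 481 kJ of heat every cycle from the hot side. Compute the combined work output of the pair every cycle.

W_total ≈ 286 kJ

T_H = 450 °C → 450 + 273.15 = 723.15 K.
T_C = 20 °C → 20 + 273.15 = 293.15 K.
Two reversible stages in series are equivalent to a single Carnot engine between T_H and T_C, so η_total = 1 − T_C/T_H = 1 − 293.15/723.15 = 0.5946.
W_total = η_total · Q_H = 0.5946 × 481 = 286 kJ.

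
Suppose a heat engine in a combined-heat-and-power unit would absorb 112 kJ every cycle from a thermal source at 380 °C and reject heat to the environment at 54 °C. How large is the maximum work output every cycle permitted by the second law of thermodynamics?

W_max ≈ 55.90 kJ

T_H = 380 °C → 380 + 273.15 = 653.15 K.
T_C = 54 °C → 54 + 273.15 = 327.15 K.
By the Carnot theorem, η_max = 1 − T_C/T_H = 1 − 327.15/653.15 = 0.4991.
W_max = η_max · Q_H = 0.4991 × 112 = 55.90 kJ.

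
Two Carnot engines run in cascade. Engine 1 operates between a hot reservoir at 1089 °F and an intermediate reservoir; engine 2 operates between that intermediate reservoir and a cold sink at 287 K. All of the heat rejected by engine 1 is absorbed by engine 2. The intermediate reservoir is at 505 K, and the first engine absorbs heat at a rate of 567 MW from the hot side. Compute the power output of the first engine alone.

Ẇ₁ ≈ 234 MW

T_H = 1089 °F → (1089 − 32) × 5/9 = 587.22 °C = 860.37 K.
First-stage efficiency η₁ = 1 − T_m/T_H = 1 − 505.00/860.37 = 0.4130.
W₁ = η₁·Q_H = 0.4130 × 567 = 234 MW.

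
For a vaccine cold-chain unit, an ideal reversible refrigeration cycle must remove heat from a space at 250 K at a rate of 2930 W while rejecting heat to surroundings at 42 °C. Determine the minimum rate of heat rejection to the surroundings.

Q̇_H ≈ 3694 W

T_H = 42 °C → 42 + 273.15 = 315.15 K.
For a reversible cycle Q_H/Q_C = T_H/T_C, so Q_H = Q_C·T_H/T_C = 2930 × 315.15/250.00 = 3694 W.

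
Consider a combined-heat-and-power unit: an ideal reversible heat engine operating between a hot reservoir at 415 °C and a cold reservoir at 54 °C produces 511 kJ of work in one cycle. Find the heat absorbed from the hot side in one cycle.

T_H = 415 °C → 415 + 273.15 = 688.15 K.
T_C = 54 °C → 54 + 273.15 = 327.15 K.
Since the cycle is reversible, η = 1 − T_C/T_H = 1 − 327.15/688.15 = 0.5246.
Q_H = W/η = 511/0.5246 = 974 kJ.

Q_H ≈ 974 kJ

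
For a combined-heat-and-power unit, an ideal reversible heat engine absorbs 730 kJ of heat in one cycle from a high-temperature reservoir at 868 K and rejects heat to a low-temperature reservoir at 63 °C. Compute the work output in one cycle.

W ≈ 447 kJ

T_C = 63 °C → 63 + 273.15 = 336.15 K.
Carnot efficiency: η = 1 − T_C/T_H = 1 − 336.15/868.00 = 0.6127.
W = η·Q_H = 0.6127 × 730 = 447 kJ.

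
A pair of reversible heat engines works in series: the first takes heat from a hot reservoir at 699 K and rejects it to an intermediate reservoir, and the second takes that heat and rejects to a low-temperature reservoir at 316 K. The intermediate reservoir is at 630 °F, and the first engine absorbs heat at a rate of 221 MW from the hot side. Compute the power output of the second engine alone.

T_m = 630 °F → (630 − 32) × 5/9 = 332.22 °C = 605.37 K.
Heat entering the second stage: Q_m = Q_H·(T_m/T_H) = 221 × 605.37/699.00 = 191 MW.
Second-stage efficiency η₂ = 1 − T_C/T_m = 1 − 316.00/605.37 = 0.4780, so W₂ = η₂·Q_m = 91.5 MW.

Ẇ₂ ≈ 91.5 MW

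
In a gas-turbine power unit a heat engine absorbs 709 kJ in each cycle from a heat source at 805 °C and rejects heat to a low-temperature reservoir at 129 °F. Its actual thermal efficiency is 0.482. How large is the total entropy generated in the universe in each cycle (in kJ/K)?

T_H = 805 °C → 805 + 273.15 = 1078.15 K.
T_C = 129 °F → (129 − 32) × 5/9 = 53.89 °C = 327.04 K.
W = η·Q_H = 0.482 × 709 = 341.7 kJ, so Q_C = Q_H − W = 367.3 kJ.
Reservoir entropy changes: ΔS_H = −Q_H/T_H = −709/1078.15 = -0.6576 kJ/K and ΔS_C = +Q_C/T_C = 367.3/327.04 = 1.123 kJ/K.
ΔS_univ = −Q_H/T_H + Q_C/T_C = 0.465 kJ/K (> 0, since η = 0.482 < η_Carnot = 0.697).

ΔS_univ ≈ 0.465 kJ/K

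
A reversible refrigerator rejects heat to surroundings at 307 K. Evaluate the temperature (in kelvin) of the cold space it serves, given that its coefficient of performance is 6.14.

T_C ≈ 264.0 K

COP_R = T_C/(T_H − T_C) ⇒ T_C = T_H·COP_R/(1 + COP_R) = 307.00 × 6.14/(1 + 6.14) = 264.0 K.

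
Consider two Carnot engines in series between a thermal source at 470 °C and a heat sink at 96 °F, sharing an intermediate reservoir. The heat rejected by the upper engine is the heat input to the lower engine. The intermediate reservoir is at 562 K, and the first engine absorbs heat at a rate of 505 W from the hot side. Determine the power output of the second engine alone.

Ẇ₂ ≈ 172 W

T_H = 470 °C → 470 + 273.15 = 743.15 K.
T_C = 96 °F → (96 − 32) × 5/9 = 35.56 °C = 308.71 K.
Heat entering the second stage: Q_m = Q_H·(T_m/T_H) = 505 × 562.00/743.15 = 382 W.
Second-stage efficiency η₂ = 1 − T_C/T_m = 1 − 308.71/562.00 = 0.4507, so W₂ = η₂·Q_m = 172 W.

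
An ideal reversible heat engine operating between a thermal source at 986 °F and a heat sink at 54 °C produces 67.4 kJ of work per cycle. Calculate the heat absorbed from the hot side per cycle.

T_H = 986 °F → (986 − 32) × 5/9 = 530.00 °C = 803.15 K.
T_C = 54 °C → 54 + 273.15 = 327.15 K.
For a reversible engine, η = 1 − T_C/T_H = 1 − 327.15/803.15 = 0.5927.
Q_H = W/η = 67.4/0.5927 = 114 kJ.

Q_H ≈ 114 kJ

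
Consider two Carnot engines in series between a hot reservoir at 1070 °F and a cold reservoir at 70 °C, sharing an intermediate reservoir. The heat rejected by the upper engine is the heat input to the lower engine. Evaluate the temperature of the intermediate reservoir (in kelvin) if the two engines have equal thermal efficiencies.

T_m ≈ 540 K

T_H = 1070 °F → (1070 − 32) × 5/9 = 576.67 °C = 849.82 K.
T_C = 70 °C → 70 + 273.15 = 343.15 K.
Equal efficiencies require 1 − T_m/T_H = 1 − T_C/T_m, i.e. T_m/T_H = T_C/T_m, so T_m = √(T_H·T_C) = √(849.82 × 343.15) = 540 K.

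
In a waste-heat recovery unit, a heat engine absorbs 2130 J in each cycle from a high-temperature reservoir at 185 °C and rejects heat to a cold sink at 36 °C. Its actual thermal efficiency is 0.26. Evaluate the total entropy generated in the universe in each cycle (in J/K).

T_H = 185 °C → 185 + 273.15 = 458.15 K.
T_C = 36 °C → 36 + 273.15 = 309.15 K.
W = η·Q_H = 0.26 × 2130 = 553.8 J, so Q_C = Q_H − W = 1576 J.
Entropy balance on the reservoirs: −Q_H/T_H = -4.649 J/K, +Q_C/T_C = 5.098 J/K.
ΔS_univ = −Q_H/T_H + Q_C/T_C = 0.4494 J/K (> 0, since η = 0.26 < η_Carnot = 0.325).

ΔS_univ ≈ 0.4494 J/K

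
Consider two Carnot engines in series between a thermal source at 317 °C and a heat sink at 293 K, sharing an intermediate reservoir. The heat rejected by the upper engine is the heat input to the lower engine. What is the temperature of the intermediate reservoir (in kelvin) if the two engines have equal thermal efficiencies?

T_m ≈ 416 K

T_H = 317 °C → 317 + 273.15 = 590.15 K.
Equal efficiencies require 1 − T_m/T_H = 1 − T_C/T_m, i.e. T_m/T_H = T_C/T_m, so T_m = √(T_H·T_C) = √(590.15 × 293.00) = 416 K.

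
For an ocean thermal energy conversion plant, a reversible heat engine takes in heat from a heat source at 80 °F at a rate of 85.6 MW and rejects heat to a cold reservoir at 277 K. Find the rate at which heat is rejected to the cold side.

T_H = 80 °F → (80 − 32) × 5/9 = 26.67 °C = 299.82 K.
For a reversible engine, η = 1 − T_C/T_H = 1 − 277.00/299.82 = 0.0761.
For a reversible cycle Q_C/Q_H = T_C/T_H, so Q_C = 85.6 × 277.00/299.82 = 79.09 MW.

Q̇_C ≈ 79.09 MW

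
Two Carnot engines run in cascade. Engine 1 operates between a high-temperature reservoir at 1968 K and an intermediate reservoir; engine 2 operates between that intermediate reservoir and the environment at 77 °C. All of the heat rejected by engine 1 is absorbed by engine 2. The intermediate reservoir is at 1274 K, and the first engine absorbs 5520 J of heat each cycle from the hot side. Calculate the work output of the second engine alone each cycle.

W₂ ≈ 2591 J

T_C = 77 °C → 77 + 273.15 = 350.15 K.
Heat entering the second stage: Q_m = Q_H·(T_m/T_H) = 5520 × 1274.00/1968.00 = 3573 J.
Second-stage efficiency η₂ = 1 − T_C/T_m = 1 − 350.15/1274.00 = 0.7252, so W₂ = η₂·Q_m = 2591 J.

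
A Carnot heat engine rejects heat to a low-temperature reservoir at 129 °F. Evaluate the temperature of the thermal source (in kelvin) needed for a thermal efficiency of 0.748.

T_H ≈ 1300 K

T_C = 129 °F → (129 − 32) × 5/9 = 53.89 °C = 327.04 K.
From η = 1 − T_C/T_H, solving for T_H gives T_H = T_C/(1 − η) = 327.04/(1 − 0.748) = 1300 K.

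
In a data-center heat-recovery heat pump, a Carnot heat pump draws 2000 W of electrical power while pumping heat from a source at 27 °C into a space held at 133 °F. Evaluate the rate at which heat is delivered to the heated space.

Q̇_H ≈ 22600 W

T_H = 133 °F → (133 − 32) × 5/9 = 56.11 °C = 329.26 K.
T_C = 27 °C → 27 + 273.15 = 300.15 K.
For a reversible heat pump, COP_HP = T_H/(T_H − T_C) = 329.26/29.11 = 11.3105.
Q_H = COP_HP · W = 11.3105 × 2000 = 22600 W.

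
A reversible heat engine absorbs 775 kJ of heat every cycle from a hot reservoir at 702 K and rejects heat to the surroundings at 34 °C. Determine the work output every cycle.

T_C = 34 °C → 34 + 273.15 = 307.15 K.
The Carnot efficiency is η = 1 − T_C/T_H = 1 − 307.15/702.00 = 0.5625.
W = η·Q_H = 0.5625 × 775 = 435.9 kJ.

W ≈ 435.9 kJ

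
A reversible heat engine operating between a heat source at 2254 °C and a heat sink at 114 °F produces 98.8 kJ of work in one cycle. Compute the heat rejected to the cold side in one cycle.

Q_C ≈ 14.3 kJ

T_H = 2254 °C → 2254 + 273.15 = 2527.15 K.
T_C = 114 °F → (114 − 32) × 5/9 = 45.56 °C = 318.71 K.
The Carnot efficiency is η = 1 − T_C/T_H = 1 − 318.71/2527.15 = 0.8739.
Since Q_C/Q_H = T_C/T_H and Q_H = W/η, Q_C = W·T_C/(T_H − T_C) = 98.8 × 318.71/2208.44 = 14.3 kJ.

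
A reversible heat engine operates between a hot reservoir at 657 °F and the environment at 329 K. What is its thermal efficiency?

η ≈ 0.470

T_H = 657 °F → (657 − 32) × 5/9 = 347.22 °C = 620.37 K.
For a reversible engine, η = 1 − T_C/T_H = 1 − 329.00/620.37 = 0.470.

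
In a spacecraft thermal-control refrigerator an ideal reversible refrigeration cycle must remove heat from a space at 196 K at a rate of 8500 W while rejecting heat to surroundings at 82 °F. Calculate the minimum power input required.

Ẇ_in ≈ 4550 W

T_H = 82 °F → (82 − 32) × 5/9 = 27.78 °C = 300.93 K.
The reversible coefficient of performance is COP_R = T_C/(T_H − T_C) = 196.00/104.93 = 1.8680.
W = Q_C/COP_R = 8500/1.8680 = 4550 W.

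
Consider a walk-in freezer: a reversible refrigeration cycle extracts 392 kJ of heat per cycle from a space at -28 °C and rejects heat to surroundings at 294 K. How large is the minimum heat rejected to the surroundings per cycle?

Q_H ≈ 470 kJ

T_C = -28 °C → -28 + 273.15 = 245.15 K.
For a reversible cycle Q_H/Q_C = T_H/T_C, so Q_H = Q_C·T_H/T_C = 392 × 294.00/245.15 = 470 kJ.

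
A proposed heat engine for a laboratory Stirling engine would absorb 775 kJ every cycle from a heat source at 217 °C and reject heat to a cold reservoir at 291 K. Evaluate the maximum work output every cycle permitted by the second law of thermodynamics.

T_H = 217 °C → 217 + 273.15 = 490.15 K.
The upper bound on efficiency is η_max = 1 − T_C/T_H = 1 − 291.00/490.15 = 0.4063.
W_max = η_max · Q_H = 0.4063 × 775 = 314.9 kJ.

W_max ≈ 314.9 kJ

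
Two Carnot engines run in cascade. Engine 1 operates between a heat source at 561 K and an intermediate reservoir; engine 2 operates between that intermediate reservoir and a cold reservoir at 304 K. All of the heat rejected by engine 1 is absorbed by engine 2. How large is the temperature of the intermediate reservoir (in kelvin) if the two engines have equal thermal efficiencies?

Equal efficiencies require 1 − T_m/T_H = 1 − T_C/T_m, i.e. T_m/T_H = T_C/T_m, so T_m = √(T_H·T_C) = √(561.00 × 304.00) = 413.0 K.

T_m ≈ 413.0 K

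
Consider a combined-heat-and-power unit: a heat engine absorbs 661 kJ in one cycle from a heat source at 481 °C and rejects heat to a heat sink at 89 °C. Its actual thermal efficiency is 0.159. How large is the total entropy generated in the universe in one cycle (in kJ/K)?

T_H = 481 °C → 481 + 273.15 = 754.15 K.
T_C = 89 °C → 89 + 273.15 = 362.15 K.
W = η·Q_H = 0.159 × 661 = 105.1 kJ, so Q_C = Q_H − W = 555.9 kJ.
Reservoir entropy changes: ΔS_H = −Q_H/T_H = −661/754.15 = -0.8765 kJ/K and ΔS_C = +Q_C/T_C = 555.9/362.15 = 1.535 kJ/K.
ΔS_univ = −Q_H/T_H + Q_C/T_C = 0.659 kJ/K (> 0, since η = 0.159 < η_Carnot = 0.520).

ΔS_univ ≈ 0.659 kJ/K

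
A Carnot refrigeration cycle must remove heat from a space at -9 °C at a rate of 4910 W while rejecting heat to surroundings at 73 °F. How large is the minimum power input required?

Ẇ_in ≈ 591 W

T_H = 73 °F → (73 − 32) × 5/9 = 22.78 °C = 295.93 K.
T_C = -9 °C → -9 + 273.15 = 264.15 K.
Carnot COP: COP_R = T_C/(T_H − T_C) = 264.15/31.78 = 8.3124.
W = Q_C/COP_R = 4910/8.3124 = 591 W.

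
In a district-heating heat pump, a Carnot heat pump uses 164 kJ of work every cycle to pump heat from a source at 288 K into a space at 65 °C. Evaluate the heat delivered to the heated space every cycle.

T_H = 65 °C → 65 + 273.15 = 338.15 K.
The Carnot heat-pump COP is COP_HP = T_H/(T_H − T_C) = 338.15/50.15 = 6.7428.
Q_H = COP_HP · W = 6.7428 × 164 = 1106 kJ.

Q_H ≈ 1106 kJ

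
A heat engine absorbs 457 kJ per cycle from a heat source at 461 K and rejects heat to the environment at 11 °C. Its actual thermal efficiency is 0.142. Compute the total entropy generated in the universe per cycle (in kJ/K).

ΔS_univ ≈ 0.389 kJ/K

T_C = 11 °C → 11 + 273.15 = 284.15 K.
W = η·Q_H = 0.142 × 457 = 64.89 kJ, so Q_C = Q_H − W = 392.1 kJ.
The hot reservoir loses entropy Q_H/T_H = 457/461.00 = 0.9913 kJ/K; the cold reservoir gains Q_C/T_C = 392.1/284.15 = 1.380 kJ/K.
ΔS_univ = −Q_H/T_H + Q_C/T_C = 0.389 kJ/K (> 0, since η = 0.142 < η_Carnot = 0.384).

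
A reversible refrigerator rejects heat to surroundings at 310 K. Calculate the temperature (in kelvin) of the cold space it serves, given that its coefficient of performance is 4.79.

COP_R = T_C/(T_H − T_C) ⇒ T_C = T_H·COP_R/(1 + COP_R) = 310.00 × 4.79/(1 + 4.79) = 256 K.

T_C ≈ 256 K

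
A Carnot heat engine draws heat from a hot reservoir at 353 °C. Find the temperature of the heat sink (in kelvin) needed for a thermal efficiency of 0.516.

T_C ≈ 303 K

T_H = 353 °C → 353 + 273.15 = 626.15 K.
From η = 1 − T_C/T_H, T_C = T_H·(1 − η) = 626.15 × (1 − 0.516) = 303 K.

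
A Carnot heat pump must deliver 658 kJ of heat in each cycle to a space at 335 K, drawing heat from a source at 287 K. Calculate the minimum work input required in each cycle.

W_in ≈ 94.3 kJ

The Carnot heat-pump COP is COP_HP = T_H/(T_H − T_C) = 335.00/48.00 = 6.9792.
W = Q_H/COP_HP = 658/6.9792 = 94.3 kJ.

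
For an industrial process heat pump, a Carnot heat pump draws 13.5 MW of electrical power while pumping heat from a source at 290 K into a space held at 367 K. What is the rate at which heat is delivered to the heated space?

The Carnot heat-pump COP is COP_HP = T_H/(T_H − T_C) = 367.00/77.00 = 4.7662.
Q_H = COP_HP · W = 4.7662 × 13.5 = 64.34 MW.

Q̇_H ≈ 64.34 MW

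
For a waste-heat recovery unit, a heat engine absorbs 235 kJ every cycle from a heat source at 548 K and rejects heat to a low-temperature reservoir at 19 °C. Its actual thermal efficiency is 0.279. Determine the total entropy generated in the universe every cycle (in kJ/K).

T_C = 19 °C → 19 + 273.15 = 292.15 K.
W = η·Q_H = 0.279 × 235 = 65.57 kJ, so Q_C = Q_H − W = 169.4 kJ.
Reservoir entropy changes: ΔS_H = −Q_H/T_H = −235/548.00 = -0.4288 kJ/K and ΔS_C = +Q_C/T_C = 169.4/292.15 = 0.5800 kJ/K.
ΔS_univ = −Q_H/T_H + Q_C/T_C = 0.1511 kJ/K (> 0, since η = 0.279 < η_Carnot = 0.467).

ΔS_univ ≈ 0.1511 kJ/K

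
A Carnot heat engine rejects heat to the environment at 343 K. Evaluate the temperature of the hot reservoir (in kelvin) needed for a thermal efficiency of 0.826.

From η = 1 − T_C/T_H, solving for T_H gives T_H = T_C/(1 − η) = 343.00/(1 − 0.826) = 1970 K.

T_H ≈ 1970 K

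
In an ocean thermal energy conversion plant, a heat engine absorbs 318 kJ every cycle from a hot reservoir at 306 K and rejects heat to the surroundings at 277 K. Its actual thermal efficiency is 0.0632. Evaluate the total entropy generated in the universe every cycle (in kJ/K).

W = η·Q_H = 0.0632 × 318 = 20.10 kJ, so Q_C = Q_H − W = 297.9 kJ.
Entropy balance on the reservoirs: −Q_H/T_H = -1.039 kJ/K, +Q_C/T_C = 1.075 kJ/K.
ΔS_univ = −Q_H/T_H + Q_C/T_C = 0.03624 kJ/K (> 0, since η = 0.0632 < η_Carnot = 0.095).

ΔS_univ ≈ 0.03624 kJ/K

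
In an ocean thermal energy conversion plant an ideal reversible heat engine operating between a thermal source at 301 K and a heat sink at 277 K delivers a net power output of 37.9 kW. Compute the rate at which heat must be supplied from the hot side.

Q̇_H ≈ 475 kW

Carnot efficiency: η = 1 − T_C/T_H = 1 − 277.00/301.00 = 0.0797.
Q_H = W/η = 37.9/0.0797 = 475 kW.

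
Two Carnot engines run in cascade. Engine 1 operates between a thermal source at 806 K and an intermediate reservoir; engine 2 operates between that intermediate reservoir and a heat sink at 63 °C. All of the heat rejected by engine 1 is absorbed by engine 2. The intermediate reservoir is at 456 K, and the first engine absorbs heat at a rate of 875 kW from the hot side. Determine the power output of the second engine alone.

Ẇ₂ ≈ 130.1 kW

T_C = 63 °C → 63 + 273.15 = 336.15 K.
Heat entering the second stage: Q_m = Q_H·(T_m/T_H) = 875 × 456.00/806.00 = 495.0 kW.
Second-stage efficiency η₂ = 1 − T_C/T_m = 1 − 336.15/456.00 = 0.2628, so W₂ = η₂·Q_m = 130.1 kW.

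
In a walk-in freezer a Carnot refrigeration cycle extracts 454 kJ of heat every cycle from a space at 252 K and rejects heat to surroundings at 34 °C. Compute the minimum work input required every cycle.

T_H = 34 °C → 34 + 273.15 = 307.15 K.
For a reversible refrigerator, COP_R = T_C/(T_H − T_C) = 252.00/55.15 = 4.5694.
W = Q_C/COP_R = 454/4.5694 = 99.4 kJ.

W_in ≈ 99.4 kJ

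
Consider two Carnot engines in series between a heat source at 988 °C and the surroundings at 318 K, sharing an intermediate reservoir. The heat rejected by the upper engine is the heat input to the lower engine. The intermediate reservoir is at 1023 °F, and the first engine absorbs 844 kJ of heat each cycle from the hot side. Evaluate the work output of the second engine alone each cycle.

T_H = 988 °C → 988 + 273.15 = 1261.15 K.
T_m = 1023 °F → (1023 − 32) × 5/9 = 550.56 °C = 823.71 K.
Heat entering the second stage: Q_m = Q_H·(T_m/T_H) = 844 × 823.71/1261.15 = 551.2 kJ.
Second-stage efficiency η₂ = 1 − T_C/T_m = 1 − 318.00/823.71 = 0.6139, so W₂ = η₂·Q_m = 338.4 kJ.

W₂ ≈ 338.4 kJ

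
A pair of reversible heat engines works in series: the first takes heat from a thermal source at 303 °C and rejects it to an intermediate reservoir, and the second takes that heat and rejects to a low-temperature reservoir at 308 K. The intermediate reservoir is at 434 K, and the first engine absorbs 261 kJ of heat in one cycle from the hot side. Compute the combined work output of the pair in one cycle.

W_total ≈ 121 kJ

T_H = 303 °C → 303 + 273.15 = 576.15 K.
Two reversible stages in series are equivalent to a single Carnot engine between T_H and T_C, so η_total = 1 − T_C/T_H = 1 − 308.00/576.15 = 0.4654.
W_total = η_total · Q_H = 0.4654 × 261 = 121 kJ.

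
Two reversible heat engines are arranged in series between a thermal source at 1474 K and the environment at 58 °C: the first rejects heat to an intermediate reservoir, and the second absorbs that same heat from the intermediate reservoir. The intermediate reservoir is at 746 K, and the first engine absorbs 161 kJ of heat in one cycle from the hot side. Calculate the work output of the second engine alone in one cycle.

T_C = 58 °C → 58 + 273.15 = 331.15 K.
Heat entering the second stage: Q_m = Q_H·(T_m/T_H) = 161 × 746.00/1474.00 = 81.5 kJ.
Second-stage efficiency η₂ = 1 − T_C/T_m = 1 − 331.15/746.00 = 0.5561, so W₂ = η₂·Q_m = 45.3 kJ.

W₂ ≈ 45.3 kJ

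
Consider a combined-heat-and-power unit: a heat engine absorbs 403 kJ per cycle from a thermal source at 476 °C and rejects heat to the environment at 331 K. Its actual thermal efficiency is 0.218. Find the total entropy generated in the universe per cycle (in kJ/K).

T_H = 476 °C → 476 + 273.15 = 749.15 K.
W = η·Q_H = 0.218 × 403 = 87.85 kJ, so Q_C = Q_H − W = 315.1 kJ.
The hot reservoir loses entropy Q_H/T_H = 403/749.15 = 0.5379 kJ/K; the cold reservoir gains Q_C/T_C = 315.1/331.00 = 0.9521 kJ/K.
ΔS_univ = −Q_H/T_H + Q_C/T_C = 0.414 kJ/K (> 0, since η = 0.218 < η_Carnot = 0.558).

ΔS_univ ≈ 0.414 kJ/K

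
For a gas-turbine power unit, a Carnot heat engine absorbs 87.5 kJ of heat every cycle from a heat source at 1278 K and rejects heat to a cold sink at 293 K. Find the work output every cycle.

W ≈ 67.4 kJ

For a reversible engine, η = 1 − T_C/T_H = 1 − 293.00/1278.00 = 0.7707.
W = η·Q_H = 0.7707 × 87.5 = 67.4 kJ.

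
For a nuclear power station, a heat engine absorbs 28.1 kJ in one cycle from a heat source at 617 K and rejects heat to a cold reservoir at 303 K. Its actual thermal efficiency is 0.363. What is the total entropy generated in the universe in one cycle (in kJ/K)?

W = η·Q_H = 0.363 × 28.1 = 10.20 kJ, so Q_C = Q_H − W = 17.90 kJ.
Entropy balance on the reservoirs: −Q_H/T_H = -0.04554 kJ/K, +Q_C/T_C = 0.05907 kJ/K.
ΔS_univ = −Q_H/T_H + Q_C/T_C = 0.01353 kJ/K (> 0, since η = 0.363 < η_Carnot = 0.509).

ΔS_univ ≈ 0.01353 kJ/K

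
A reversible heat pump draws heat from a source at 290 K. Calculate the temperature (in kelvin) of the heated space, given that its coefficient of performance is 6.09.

T_H ≈ 347.0 K

COP_HP = T_H/(T_H − T_C) ⇒ T_H = T_C·COP_HP/(COP_HP − 1) = 290.00 × 6.09/(6.09 − 1) = 347.0 K.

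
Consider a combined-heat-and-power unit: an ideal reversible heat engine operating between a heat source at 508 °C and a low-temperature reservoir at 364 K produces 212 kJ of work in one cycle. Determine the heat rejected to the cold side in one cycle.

T_H = 508 °C → 508 + 273.15 = 781.15 K.
Since the cycle is reversible, η = 1 − T_C/T_H = 1 − 364.00/781.15 = 0.5340.
Since Q_C/Q_H = T_C/T_H and Q_H = W/η, Q_C = W·T_C/(T_H − T_C) = 212 × 364.00/417.15 = 185 kJ.

Q_C ≈ 185 kJ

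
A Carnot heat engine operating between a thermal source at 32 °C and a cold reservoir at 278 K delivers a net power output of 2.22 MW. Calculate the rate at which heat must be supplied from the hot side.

Q̇_H ≈ 25.0 MW

T_H = 32 °C → 32 + 273.15 = 305.15 K.
Carnot efficiency: η = 1 − T_C/T_H = 1 − 278.00/305.15 = 0.0890.
Q_H = W/η = 2.22/0.0890 = 25.0 MW.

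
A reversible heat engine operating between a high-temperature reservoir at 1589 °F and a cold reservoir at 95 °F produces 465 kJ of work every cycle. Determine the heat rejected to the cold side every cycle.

T_H = 1589 °F → (1589 − 32) × 5/9 = 865.00 °C = 1138.15 K.
T_C = 95 °F → (95 − 32) × 5/9 = 35.00 °C = 308.15 K.
Carnot efficiency: η = 1 − T_C/T_H = 1 − 308.15/1138.15 = 0.7293.
Since Q_C/Q_H = T_C/T_H and Q_H = W/η, Q_C = W·T_C/(T_H − T_C) = 465 × 308.15/830.00 = 173 kJ.

Q_C ≈ 173 kJ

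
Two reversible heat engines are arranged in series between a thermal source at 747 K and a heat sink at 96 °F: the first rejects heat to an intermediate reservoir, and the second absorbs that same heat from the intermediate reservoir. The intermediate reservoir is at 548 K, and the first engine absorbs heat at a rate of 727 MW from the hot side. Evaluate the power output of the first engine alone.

Ẇ₁ ≈ 194 MW

T_C = 96 °F → (96 − 32) × 5/9 = 35.56 °C = 308.71 K.
First-stage efficiency η₁ = 1 − T_m/T_H = 1 − 548.00/747.00 = 0.2664.
W₁ = η₁·Q_H = 0.2664 × 727 = 194 MW.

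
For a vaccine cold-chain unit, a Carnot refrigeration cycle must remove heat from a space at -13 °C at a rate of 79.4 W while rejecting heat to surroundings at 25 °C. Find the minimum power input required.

T_H = 25 °C → 25 + 273.15 = 298.15 K.
T_C = -13 °C → -13 + 273.15 = 260.15 K.
For a reversible refrigerator, COP_R = T_C/(T_H − T_C) = 260.15/38.00 = 6.8461.
W = Q_C/COP_R = 79.4/6.8461 = 11.6 W.

Ẇ_in ≈ 11.6 W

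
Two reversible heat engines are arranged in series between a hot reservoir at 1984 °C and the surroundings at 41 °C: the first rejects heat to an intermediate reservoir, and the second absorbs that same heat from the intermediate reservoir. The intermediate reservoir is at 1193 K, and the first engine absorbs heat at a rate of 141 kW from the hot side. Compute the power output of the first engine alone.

Ẇ₁ ≈ 66.5 kW

T_H = 1984 °C → 1984 + 273.15 = 2257.15 K.
T_C = 41 °C → 41 + 273.15 = 314.15 K.
First-stage efficiency η₁ = 1 − T_m/T_H = 1 − 1193.00/2257.15 = 0.4715.
W₁ = η₁·Q_H = 0.4715 × 141 = 66.5 kW.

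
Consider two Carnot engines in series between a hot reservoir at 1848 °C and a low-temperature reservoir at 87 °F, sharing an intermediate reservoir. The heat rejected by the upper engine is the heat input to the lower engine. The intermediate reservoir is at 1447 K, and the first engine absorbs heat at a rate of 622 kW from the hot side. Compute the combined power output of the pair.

Ẇ_total ≈ 533 kW

T_H = 1848 °C → 1848 + 273.15 = 2121.15 K.
T_C = 87 °F → (87 − 32) × 5/9 = 30.56 °C = 303.71 K.
Two reversible stages in series are equivalent to a single Carnot engine between T_H and T_C, so η_total = 1 − T_C/T_H = 1 − 303.71/2121.15 = 0.8568.
W_total = η_total · Q_H = 0.8568 × 622 = 533 kW.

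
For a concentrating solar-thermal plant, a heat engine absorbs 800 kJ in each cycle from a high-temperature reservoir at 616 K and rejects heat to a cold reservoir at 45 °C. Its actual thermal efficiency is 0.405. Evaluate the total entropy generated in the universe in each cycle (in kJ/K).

ΔS_univ ≈ 0.197 kJ/K

T_C = 45 °C → 45 + 273.15 = 318.15 K.
W = η·Q_H = 0.405 × 800 = 324.0 kJ, so Q_C = Q_H − W = 476.0 kJ.
The hot reservoir loses entropy Q_H/T_H = 800/616.00 = 1.299 kJ/K; the cold reservoir gains Q_C/T_C = 476.0/318.15 = 1.496 kJ/K.
ΔS_univ = −Q_H/T_H + Q_C/T_C = 0.197 kJ/K (> 0, since η = 0.405 < η_Carnot = 0.484).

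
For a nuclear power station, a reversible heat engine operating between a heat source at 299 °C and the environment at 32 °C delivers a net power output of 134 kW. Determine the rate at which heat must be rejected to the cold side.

Q̇_C ≈ 153.1 kW

T_H = 299 °C → 299 + 273.15 = 572.15 K.
T_C = 32 °C → 32 + 273.15 = 305.15 K.
η_rev = 1 − T_C/T_H = 1 − 305.15/572.15 = 0.4667.
Since Q_C/Q_H = T_C/T_H and Q_H = W/η, Q_C = W·T_C/(T_H − T_C) = 134 × 305.15/267.00 = 153.1 kW.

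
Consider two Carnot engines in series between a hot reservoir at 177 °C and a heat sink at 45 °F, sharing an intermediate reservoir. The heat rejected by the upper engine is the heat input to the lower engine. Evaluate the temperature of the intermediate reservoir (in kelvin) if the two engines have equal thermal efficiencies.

T_m ≈ 355.3 K

T_H = 177 °C → 177 + 273.15 = 450.15 K.
T_C = 45 °F → (45 − 32) × 5/9 = 7.22 °C = 280.37 K.
Equal efficiencies require 1 − T_m/T_H = 1 − T_C/T_m, i.e. T_m/T_H = T_C/T_m, so T_m = √(T_H·T_C) = √(450.15 × 280.37) = 355.3 K.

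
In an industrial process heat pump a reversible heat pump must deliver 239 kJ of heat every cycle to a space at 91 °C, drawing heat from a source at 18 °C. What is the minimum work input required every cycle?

T_H = 91 °C → 91 + 273.15 = 364.15 K.
T_C = 18 °C → 18 + 273.15 = 291.15 K.
The Carnot heat-pump COP is COP_HP = T_H/(T_H − T_C) = 364.15/73.00 = 4.9884.
W = Q_H/COP_HP = 239/4.9884 = 47.91 kJ.

W_in ≈ 47.91 kJ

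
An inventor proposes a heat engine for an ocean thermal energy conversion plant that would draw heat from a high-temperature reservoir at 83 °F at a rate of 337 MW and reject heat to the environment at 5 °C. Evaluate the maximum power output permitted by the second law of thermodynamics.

T_H = 83 °F → (83 − 32) × 5/9 = 28.33 °C = 301.48 K.
T_C = 5 °C → 5 + 273.15 = 278.15 K.
The second-law ceiling is the Carnot efficiency, η_max = 1 − T_C/T_H = 1 − 278.15/301.48 = 0.0774.
W_max = η_max · Q_H = 0.0774 × 337 = 26.1 MW.

Ẇ_max ≈ 26.1 MW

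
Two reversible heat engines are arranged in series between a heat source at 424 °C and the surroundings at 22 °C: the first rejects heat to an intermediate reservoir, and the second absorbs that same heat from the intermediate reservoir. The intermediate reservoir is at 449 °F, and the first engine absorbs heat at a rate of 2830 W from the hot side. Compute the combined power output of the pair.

T_H = 424 °C → 424 + 273.15 = 697.15 K.
T_C = 22 °C → 22 + 273.15 = 295.15 K.
Two reversible stages in series are equivalent to a single Carnot engine between T_H and T_C, so η_total = 1 − T_C/T_H = 1 − 295.15/697.15 = 0.5766.
W_total = η_total · Q_H = 0.5766 × 2830 = 1632 W.

Ẇ_total ≈ 1632 W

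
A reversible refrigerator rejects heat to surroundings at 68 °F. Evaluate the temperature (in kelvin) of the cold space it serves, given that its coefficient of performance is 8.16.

T_C ≈ 261 K

T_H = 68 °F → (68 − 32) × 5/9 = 20.00 °C = 293.15 K.
COP_R = T_C/(T_H − T_C) ⇒ T_C = T_H·COP_R/(1 + COP_R) = 293.15 × 8.16/(1 + 8.16) = 261 K.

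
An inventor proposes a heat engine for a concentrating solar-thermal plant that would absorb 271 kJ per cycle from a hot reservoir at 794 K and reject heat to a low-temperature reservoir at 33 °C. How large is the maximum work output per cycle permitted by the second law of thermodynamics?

T_C = 33 °C → 33 + 273.15 = 306.15 K.
No engine can exceed the Carnot limit: η_max = 1 − T_C/T_H = 1 − 306.15/794.00 = 0.6144.
W_max = η_max · Q_H = 0.6144 × 271 = 166.5 kJ.

W_max ≈ 166.5 kJ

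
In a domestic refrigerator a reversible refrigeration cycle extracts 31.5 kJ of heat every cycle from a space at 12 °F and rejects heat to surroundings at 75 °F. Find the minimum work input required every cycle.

W_in ≈ 4.207 kJ

T_H = 75 °F → (75 − 32) × 5/9 = 23.89 °C = 297.04 K.
T_C = 12 °F → (12 − 32) × 5/9 = -11.11 °C = 262.04 K.
COP_R = T_C/(T_H − T_C) = 262.04/35.00 = 7.4868.
W = Q_C/COP_R = 31.5/7.4868 = 4.207 kJ.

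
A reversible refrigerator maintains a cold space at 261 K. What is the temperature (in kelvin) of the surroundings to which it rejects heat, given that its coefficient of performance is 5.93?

COP_R = T_C/(T_H − T_C) ⇒ T_H = T_C·(1 + 1/COP_R) = 261.00 × (1 + 1/5.93) = 305 K.

T_H ≈ 305 K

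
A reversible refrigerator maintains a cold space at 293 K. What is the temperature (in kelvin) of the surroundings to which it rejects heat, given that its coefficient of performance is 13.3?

COP_R = T_C/(T_H − T_C) ⇒ T_H = T_C·(1 + 1/COP_R) = 293.00 × (1 + 1/13.3) = 315 K.

T_H ≈ 315 K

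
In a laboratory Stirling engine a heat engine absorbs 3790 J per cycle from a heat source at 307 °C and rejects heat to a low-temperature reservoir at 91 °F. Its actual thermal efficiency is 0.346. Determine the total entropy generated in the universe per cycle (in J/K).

ΔS_univ ≈ 1.57 J/K

T_H = 307 °C → 307 + 273.15 = 580.15 K.
T_C = 91 °F → (91 − 32) × 5/9 = 32.78 °C = 305.93 K.
W = η·Q_H = 0.346 × 3790 = 1311 J, so Q_C = Q_H − W = 2479 J.
Entropy balance on the reservoirs: −Q_H/T_H = -6.533 J/K, +Q_C/T_C = 8.102 J/K.
ΔS_univ = −Q_H/T_H + Q_C/T_C = 1.57 J/K (> 0, since η = 0.346 < η_Carnot = 0.473).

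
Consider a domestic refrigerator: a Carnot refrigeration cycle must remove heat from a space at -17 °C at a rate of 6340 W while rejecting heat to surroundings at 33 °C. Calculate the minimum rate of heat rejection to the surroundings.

T_H = 33 °C → 33 + 273.15 = 306.15 K.
T_C = -17 °C → -17 + 273.15 = 256.15 K.
For a reversible cycle Q_H/Q_C = T_H/T_C, so Q_H = Q_C·T_H/T_C = 6340 × 306.15/256.15 = 7580 W.

Q̇_H ≈ 7580 W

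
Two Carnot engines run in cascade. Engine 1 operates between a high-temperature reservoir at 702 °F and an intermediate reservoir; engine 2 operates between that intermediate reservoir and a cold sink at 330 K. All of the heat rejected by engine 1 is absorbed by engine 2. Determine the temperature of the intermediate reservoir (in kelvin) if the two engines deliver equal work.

T_H = 702 °F → (702 − 32) × 5/9 = 372.22 °C = 645.37 K.
For reversible stages Q_m = Q_H·(T_m/T_H). Setting W₁ = Q_H(1 − T_m/T_H) equal to W₂ = Q_m(1 − T_C/T_m) = Q_H·(T_m − T_C)/T_H gives T_H − T_m = T_m − T_C, so T_m = (T_H + T_C)/2 = (645.37 + 330.00)/2 = 487.7 K.

T_m ≈ 487.7 K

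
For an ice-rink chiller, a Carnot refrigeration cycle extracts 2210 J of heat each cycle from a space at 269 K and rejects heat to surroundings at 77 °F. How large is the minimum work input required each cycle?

W_in ≈ 239 J

T_H = 77 °F → (77 − 32) × 5/9 = 25.00 °C = 298.15 K.
For a reversible refrigerator, COP_R = T_C/(T_H − T_C) = 269.00/29.15 = 9.2281.
W = Q_C/COP_R = 2210/9.2281 = 239 J.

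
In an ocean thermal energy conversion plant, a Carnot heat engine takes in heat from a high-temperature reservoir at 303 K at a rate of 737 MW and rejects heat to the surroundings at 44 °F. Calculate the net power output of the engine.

Ẇ ≈ 56.4 MW

T_C = 44 °F → (44 − 32) × 5/9 = 6.67 °C = 279.82 K.
The Carnot efficiency is η = 1 − T_C/T_H = 1 − 279.82/303.00 = 0.0765.
W = η·Q_H = 0.0765 × 737 = 56.4 MW.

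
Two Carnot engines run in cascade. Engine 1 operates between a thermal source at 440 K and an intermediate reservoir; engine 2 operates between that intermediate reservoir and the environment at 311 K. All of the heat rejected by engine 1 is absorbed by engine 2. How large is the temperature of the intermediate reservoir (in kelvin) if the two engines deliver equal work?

For reversible stages Q_m = Q_H·(T_m/T_H). Setting W₁ = Q_H(1 − T_m/T_H) equal to W₂ = Q_m(1 − T_C/T_m) = Q_H·(T_m − T_C)/T_H gives T_H − T_m = T_m − T_C, so T_m = (T_H + T_C)/2 = (440.00 + 311.00)/2 = 376 K.

T_m ≈ 376 K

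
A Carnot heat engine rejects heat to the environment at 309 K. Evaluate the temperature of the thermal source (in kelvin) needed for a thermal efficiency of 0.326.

T_H ≈ 458.5 K

From η = 1 − T_C/T_H, solving for T_H gives T_H = T_C/(1 − η) = 309.00/(1 − 0.326) = 458.5 K.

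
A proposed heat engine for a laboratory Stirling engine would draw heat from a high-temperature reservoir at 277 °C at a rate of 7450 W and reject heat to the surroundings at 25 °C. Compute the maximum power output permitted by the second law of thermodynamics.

Ẇ_max ≈ 3413 W

T_H = 277 °C → 277 + 273.15 = 550.15 K.
T_C = 25 °C → 25 + 273.15 = 298.15 K.
The upper bound on efficiency is η_max = 1 − T_C/T_H = 1 − 298.15/550.15 = 0.4581.
W_max = η_max · Q_H = 0.4581 × 7450 = 3413 W.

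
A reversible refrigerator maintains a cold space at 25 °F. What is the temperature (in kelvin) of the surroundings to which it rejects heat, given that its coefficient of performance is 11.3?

T_C = 25 °F → (25 − 32) × 5/9 = -3.89 °C = 269.26 K.
COP_R = T_C/(T_H − T_C) ⇒ T_H = T_C·(1 + 1/COP_R) = 269.26 × (1 + 1/11.3) = 293 K.

T_H ≈ 293 K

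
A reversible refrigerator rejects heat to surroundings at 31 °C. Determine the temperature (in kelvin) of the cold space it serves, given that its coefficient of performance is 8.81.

T_H = 31 °C → 31 + 273.15 = 304.15 K.
COP_R = T_C/(T_H − T_C) ⇒ T_C = T_H·COP_R/(1 + COP_R) = 304.15 × 8.81/(1 + 8.81) = 273 K.

T_C ≈ 273 K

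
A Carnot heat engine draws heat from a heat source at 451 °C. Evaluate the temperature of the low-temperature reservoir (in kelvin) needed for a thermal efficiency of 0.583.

T_C ≈ 302 K

T_H = 451 °C → 451 + 273.15 = 724.15 K.
From η = 1 − T_C/T_H, T_C = T_H·(1 − η) = 724.15 × (1 − 0.583) = 302 K.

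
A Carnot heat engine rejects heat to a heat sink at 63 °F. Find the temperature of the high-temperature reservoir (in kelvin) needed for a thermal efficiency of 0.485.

T_H ≈ 564 K

T_C = 63 °F → (63 − 32) × 5/9 = 17.22 °C = 290.37 K.
From η = 1 − T_C/T_H, solving for T_H gives T_H = T_C/(1 − η) = 290.37/(1 − 0.485) = 564 K.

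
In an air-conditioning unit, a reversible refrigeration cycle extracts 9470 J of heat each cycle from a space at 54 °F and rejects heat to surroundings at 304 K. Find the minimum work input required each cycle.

T_C = 54 °F → (54 − 32) × 5/9 = 12.22 °C = 285.37 K.
COP_R = T_C/(T_H − T_C) = 285.37/18.63 = 15.3197.
W = Q_C/COP_R = 9470/15.3197 = 618.2 J.

W_in ≈ 618.2 J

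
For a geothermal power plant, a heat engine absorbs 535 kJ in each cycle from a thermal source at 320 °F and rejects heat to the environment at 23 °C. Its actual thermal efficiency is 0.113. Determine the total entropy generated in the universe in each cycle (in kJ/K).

T_H = 320 °F → (320 − 32) × 5/9 = 160.00 °C = 433.15 K.
T_C = 23 °C → 23 + 273.15 = 296.15 K.
W = η·Q_H = 0.113 × 535 = 60.45 kJ, so Q_C = Q_H − W = 474.5 kJ.
Entropy balance on the reservoirs: −Q_H/T_H = -1.235 kJ/K, +Q_C/T_C = 1.602 kJ/K.
ΔS_univ = −Q_H/T_H + Q_C/T_C = 0.367 kJ/K (> 0, since η = 0.113 < η_Carnot = 0.316).

ΔS_univ ≈ 0.367 kJ/K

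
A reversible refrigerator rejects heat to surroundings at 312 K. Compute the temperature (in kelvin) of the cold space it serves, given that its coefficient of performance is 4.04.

T_C ≈ 250 K

COP_R = T_C/(T_H − T_C) ⇒ T_C = T_H·COP_R/(1 + COP_R) = 312.00 × 4.04/(1 + 4.04) = 250 K.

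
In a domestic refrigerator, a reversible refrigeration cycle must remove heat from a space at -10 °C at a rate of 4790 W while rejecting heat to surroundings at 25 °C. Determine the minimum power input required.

T_H = 25 °C → 25 + 273.15 = 298.15 K.
T_C = -10 °C → -10 + 273.15 = 263.15 K.
COP_R = T_C/(T_H − T_C) = 263.15/35.00 = 7.5186.
W = Q_C/COP_R = 4790/7.5186 = 637.1 W.

Ẇ_in ≈ 637.1 W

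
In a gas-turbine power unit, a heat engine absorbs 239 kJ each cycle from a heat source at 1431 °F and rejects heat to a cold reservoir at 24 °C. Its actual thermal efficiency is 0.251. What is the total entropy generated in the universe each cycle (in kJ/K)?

T_H = 1431 °F → (1431 − 32) × 5/9 = 777.22 °C = 1050.37 K.
T_C = 24 °C → 24 + 273.15 = 297.15 K.
W = η·Q_H = 0.251 × 239 = 59.99 kJ, so Q_C = Q_H − W = 179.0 kJ.
Entropy balance on the reservoirs: −Q_H/T_H = -0.2275 kJ/K, +Q_C/T_C = 0.6024 kJ/K.
ΔS_univ = −Q_H/T_H + Q_C/T_C = 0.375 kJ/K (> 0, since η = 0.251 < η_Carnot = 0.717).

ΔS_univ ≈ 0.375 kJ/K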